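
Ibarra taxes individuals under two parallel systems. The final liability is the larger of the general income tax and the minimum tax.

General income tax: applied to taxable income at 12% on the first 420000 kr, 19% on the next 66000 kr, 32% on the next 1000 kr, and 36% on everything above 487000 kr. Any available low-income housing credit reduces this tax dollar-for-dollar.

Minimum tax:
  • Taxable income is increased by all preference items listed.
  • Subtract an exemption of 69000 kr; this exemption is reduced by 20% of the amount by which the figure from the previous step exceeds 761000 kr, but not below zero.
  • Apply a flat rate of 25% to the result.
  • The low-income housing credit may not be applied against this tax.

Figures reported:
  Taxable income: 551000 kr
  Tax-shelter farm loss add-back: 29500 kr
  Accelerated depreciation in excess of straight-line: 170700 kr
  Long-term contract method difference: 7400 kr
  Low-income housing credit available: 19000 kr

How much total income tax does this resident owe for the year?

Minimum tax:
  Adjusted income: 551000 kr + 29500 kr + 170700 kr + 7400 kr = 758600 kr
  Exemption: 758600 kr ≤ 761000 kr, so full 69000 kr applies
  Base: 758600 kr − 69000 kr = 689600 kr
  689600 kr × 25% = 172400 kr

General income tax:
  420000 kr × 12% = 50400 kr
  66000 kr × 19% = 12540 kr
  1000 kr × 32% = 320 kr
  64000 kr × 36% = 23040 kr
  → 86300 kr
  Less low-income housing credit 19000 kr → 67300 kr

172400 kr > 67300 kr, so the minimum tax is the binding amount.

172400 kr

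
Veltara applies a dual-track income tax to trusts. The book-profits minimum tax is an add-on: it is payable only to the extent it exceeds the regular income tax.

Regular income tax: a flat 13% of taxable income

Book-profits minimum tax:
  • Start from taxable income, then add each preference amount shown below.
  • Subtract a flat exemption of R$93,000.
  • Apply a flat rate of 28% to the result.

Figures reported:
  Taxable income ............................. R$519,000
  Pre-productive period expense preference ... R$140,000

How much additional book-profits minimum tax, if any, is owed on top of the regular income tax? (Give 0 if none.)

Regular income tax:
  R$519,000 × 13% = R$67,470

Book-profits minimum tax:
  Adjusted income: R$519,000 + R$140,000 = R$659,000
  Less exemption R$93,000 → base R$566,000
  R$566,000 × 28% = R$158,480

Excess of book-profits minimum tax over regular income tax: R$158,480 − R$67,470 = R$91,010.

R$91,010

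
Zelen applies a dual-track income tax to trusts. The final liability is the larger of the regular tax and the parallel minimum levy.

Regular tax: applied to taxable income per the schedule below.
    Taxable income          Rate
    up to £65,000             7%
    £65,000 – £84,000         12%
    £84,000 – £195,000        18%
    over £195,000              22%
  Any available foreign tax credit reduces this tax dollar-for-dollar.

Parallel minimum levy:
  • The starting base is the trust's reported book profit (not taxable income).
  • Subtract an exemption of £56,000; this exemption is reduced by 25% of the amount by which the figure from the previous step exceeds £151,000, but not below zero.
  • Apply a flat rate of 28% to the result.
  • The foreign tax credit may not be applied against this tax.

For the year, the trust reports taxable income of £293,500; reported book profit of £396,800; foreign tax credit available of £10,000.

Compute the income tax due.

Regular tax:
  £65,000 × 7% = £4,550
  £19,000 × 12% = £2,280
  £111,000 × 18% = £19,980
  £98,500 × 22% = £21,670
  → £48,480
  Less foreign tax credit £10,000 → £38,480

Parallel minimum levy:
  Base (reported book profit): £396,800
  Exemption: 25% × (£396,800 − £151,000) = £61,450 ≥ £56,000, so the exemption is fully phased out
  Base: £396,800 − £0 = £396,800
  £396,800 × 28% = £111,104

£111,104 > £38,480, so the parallel minimum levy is the binding amount.

£111,104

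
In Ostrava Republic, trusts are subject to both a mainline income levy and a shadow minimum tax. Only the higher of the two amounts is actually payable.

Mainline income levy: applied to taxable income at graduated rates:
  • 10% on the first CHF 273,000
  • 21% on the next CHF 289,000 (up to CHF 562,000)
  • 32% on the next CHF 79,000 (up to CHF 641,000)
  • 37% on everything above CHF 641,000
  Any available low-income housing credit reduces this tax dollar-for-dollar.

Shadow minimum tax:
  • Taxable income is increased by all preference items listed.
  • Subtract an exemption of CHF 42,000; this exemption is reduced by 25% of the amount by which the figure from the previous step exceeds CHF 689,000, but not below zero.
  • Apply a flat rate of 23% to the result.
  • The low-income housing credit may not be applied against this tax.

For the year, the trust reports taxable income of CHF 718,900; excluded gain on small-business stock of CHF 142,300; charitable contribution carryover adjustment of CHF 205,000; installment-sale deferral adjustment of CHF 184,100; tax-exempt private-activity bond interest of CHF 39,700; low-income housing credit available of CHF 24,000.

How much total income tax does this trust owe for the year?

CHF 296,700

Shadow minimum tax:
  Adjusted income: CHF 718,900 + CHF 142,300 + CHF 205,000 + CHF 184,100 + CHF 39,700 = CHF 1,290,000
  Exemption: 25% × (CHF 1,290,000 − CHF 689,000) = CHF 150,250 ≥ CHF 42,000, so the exemption is fully phased out
  Base: CHF 1,290,000 − CHF 0 = CHF 1,290,000
  CHF 1,290,000 × 23% = CHF 296,700

Mainline income levy:
  CHF 273,000 × 10% = CHF 27,300
  CHF 289,000 × 21% = CHF 60,690
  CHF 79,000 × 32% = CHF 25,280
  CHF 77,900 × 37% = CHF 28,823
  → CHF 142,093
  Less low-income housing credit CHF 24,000 → CHF 118,093

CHF 296,700 > CHF 118,093, so the shadow minimum tax is the binding amount.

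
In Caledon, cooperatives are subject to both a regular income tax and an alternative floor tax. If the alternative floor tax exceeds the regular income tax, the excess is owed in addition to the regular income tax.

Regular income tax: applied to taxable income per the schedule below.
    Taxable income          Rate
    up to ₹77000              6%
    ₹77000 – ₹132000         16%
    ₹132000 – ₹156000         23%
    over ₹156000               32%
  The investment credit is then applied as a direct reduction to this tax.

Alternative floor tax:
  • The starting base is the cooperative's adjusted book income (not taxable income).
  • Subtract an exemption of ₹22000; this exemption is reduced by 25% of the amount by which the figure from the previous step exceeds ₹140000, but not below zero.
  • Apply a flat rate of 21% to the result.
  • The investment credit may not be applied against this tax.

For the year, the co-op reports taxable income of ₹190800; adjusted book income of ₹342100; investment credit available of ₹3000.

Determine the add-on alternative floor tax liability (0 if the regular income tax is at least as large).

Regular income tax:
  ₹77000 × 6% = ₹4620
  ₹55000 × 16% = ₹8800
  ₹24000 × 23% = ₹5520
  ₹34800 × 32% = ₹11136
  → ₹30076
  Less investment credit ₹3000 → ₹27076

Alternative floor tax:
  Base (adjusted book income): ₹342100
  Exemption: 25% × (₹342100 − ₹140000) = ₹50525 ≥ ₹22000, so the exemption is fully phased out
  Base: ₹342100 − ₹0 = ₹342100
  ₹342100 × 21% = ₹71841

Excess of alternative floor tax over regular income tax: ₹71841 − ₹27076 = ₹44765.

₹44765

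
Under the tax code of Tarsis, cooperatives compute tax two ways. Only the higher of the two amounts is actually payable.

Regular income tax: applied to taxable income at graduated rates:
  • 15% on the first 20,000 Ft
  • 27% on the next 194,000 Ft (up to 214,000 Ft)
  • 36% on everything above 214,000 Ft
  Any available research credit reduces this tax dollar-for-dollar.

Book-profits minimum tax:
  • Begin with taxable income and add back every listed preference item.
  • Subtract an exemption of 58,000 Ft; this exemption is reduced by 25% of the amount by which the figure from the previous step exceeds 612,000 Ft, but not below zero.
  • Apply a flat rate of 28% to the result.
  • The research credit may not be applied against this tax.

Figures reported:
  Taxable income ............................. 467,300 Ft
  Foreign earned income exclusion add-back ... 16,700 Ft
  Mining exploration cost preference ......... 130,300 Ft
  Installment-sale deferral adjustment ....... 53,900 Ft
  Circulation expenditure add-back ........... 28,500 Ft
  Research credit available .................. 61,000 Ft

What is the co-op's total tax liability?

184,765 Ft

Regular income tax:
  20,000 Ft × 15% = 3,000 Ft
  194,000 Ft × 27% = 52,380 Ft
  253,300 Ft × 36% = 91,188 Ft
  → 146,568 Ft
  Less research credit 61,000 Ft → 85,568 Ft

Book-profits minimum tax:
  Adjusted income: 467,300 Ft + 16,700 Ft + 130,300 Ft + 53,900 Ft + 28,500 Ft = 696,700 Ft
  Exemption: 58,000 Ft − 25% × (696,700 Ft − 612,000 Ft) = 58,000 Ft − 21,175 Ft = 36,825 Ft
  Base: 696,700 Ft − 36,825 Ft = 659,875 Ft
  659,875 Ft × 28% = 184,765 Ft

184,765 Ft > 85,568 Ft, so the book-profits minimum tax is the binding amount.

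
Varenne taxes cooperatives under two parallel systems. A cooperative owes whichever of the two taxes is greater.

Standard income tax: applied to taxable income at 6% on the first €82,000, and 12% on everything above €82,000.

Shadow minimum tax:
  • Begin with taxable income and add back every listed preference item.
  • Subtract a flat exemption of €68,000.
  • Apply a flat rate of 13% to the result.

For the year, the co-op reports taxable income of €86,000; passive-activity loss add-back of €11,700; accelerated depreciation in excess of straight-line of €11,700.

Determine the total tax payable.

€5,400

Shadow minimum tax:
  Adjusted income: €86,000 + €11,700 + €11,700 = €109,400
  Less exemption €68,000 → base €41,400
  €41,400 × 13% = €5,382

Standard income tax:
  €82,000 × 6% = €4,920
  €4,000 × 12% = €480
  → €5,400

€5,400 > €5,382, so the standard income tax governs.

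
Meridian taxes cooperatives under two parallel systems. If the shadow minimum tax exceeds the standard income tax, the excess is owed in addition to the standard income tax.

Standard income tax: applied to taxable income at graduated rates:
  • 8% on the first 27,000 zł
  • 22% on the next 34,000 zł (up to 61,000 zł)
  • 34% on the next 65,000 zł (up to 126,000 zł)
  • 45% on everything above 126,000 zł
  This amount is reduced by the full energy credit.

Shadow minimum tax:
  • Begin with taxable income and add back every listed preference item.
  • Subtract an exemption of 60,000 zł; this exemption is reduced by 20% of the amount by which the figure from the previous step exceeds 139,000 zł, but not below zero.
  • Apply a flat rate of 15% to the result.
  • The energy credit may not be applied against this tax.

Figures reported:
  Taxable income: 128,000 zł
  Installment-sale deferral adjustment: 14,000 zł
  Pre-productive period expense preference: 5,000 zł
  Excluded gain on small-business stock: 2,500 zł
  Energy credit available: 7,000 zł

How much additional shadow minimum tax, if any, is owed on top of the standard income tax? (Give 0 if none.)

Shadow minimum tax:
  Adjusted income: 128,000 zł + 14,000 zł + 5,000 zł + 2,500 zł = 149,500 zł
  Exemption: 60,000 zł − 20% × (149,500 zł − 139,000 zł) = 60,000 zł − 2,100 zł = 57,900 zł
  Base: 149,500 zł − 57,900 zł = 91,600 zł
  91,600 zł × 15% = 13,740 zł

Standard income tax:
  27,000 zł × 8% = 2,160 zł
  34,000 zł × 22% = 7,480 zł
  65,000 zł × 34% = 22,100 zł
  2,000 zł × 45% = 900 zł
  → 32,640 zł
  Less energy credit 7,000 zł → 25,640 zł

13,740 zł ≤ 25,640 zł, so no add-on is due.

0 zł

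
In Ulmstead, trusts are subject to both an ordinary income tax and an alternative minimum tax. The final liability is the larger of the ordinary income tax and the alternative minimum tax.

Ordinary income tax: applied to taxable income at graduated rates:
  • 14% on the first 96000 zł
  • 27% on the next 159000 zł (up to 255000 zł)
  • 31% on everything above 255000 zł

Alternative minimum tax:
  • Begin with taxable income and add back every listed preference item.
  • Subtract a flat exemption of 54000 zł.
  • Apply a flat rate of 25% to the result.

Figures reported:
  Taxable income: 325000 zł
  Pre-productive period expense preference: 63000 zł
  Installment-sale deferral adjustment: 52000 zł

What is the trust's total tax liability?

96500 zł

Ordinary income tax:
  96000 zł × 14% = 13440 zł
  159000 zł × 27% = 42930 zł
  70000 zł × 31% = 21700 zł
  → 78070 zł

Alternative minimum tax:
  Adjusted income: 325000 zł + 63000 zł + 52000 zł = 440000 zł
  Less exemption 54000 zł → base 386000 zł
  386000 zł × 25% = 96500 zł

96500 zł > 78070 zł, so the alternative minimum tax is the binding amount.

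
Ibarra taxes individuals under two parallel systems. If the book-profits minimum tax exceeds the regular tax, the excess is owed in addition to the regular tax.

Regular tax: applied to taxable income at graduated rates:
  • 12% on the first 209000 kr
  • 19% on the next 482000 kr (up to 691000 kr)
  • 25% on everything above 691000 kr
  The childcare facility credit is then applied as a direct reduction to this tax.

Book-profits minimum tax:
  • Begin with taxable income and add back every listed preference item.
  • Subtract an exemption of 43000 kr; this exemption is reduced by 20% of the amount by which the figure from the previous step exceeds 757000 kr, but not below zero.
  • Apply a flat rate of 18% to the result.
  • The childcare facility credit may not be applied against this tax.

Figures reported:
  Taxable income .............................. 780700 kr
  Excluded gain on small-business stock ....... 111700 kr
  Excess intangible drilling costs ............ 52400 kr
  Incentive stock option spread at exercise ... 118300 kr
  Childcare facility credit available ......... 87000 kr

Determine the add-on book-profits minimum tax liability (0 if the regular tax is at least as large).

139273 kr

Book-profits minimum tax:
  Adjusted income: 780700 kr + 111700 kr + 52400 kr + 118300 kr = 1063100 kr
  Exemption: 20% × (1063100 kr − 757000 kr) = 61220 kr ≥ 43000 kr, so the exemption is fully phased out
  Base: 1063100 kr − 0 kr = 1063100 kr
  1063100 kr × 18% = 191358 kr

Regular tax:
  209000 kr × 12% = 25080 kr
  482000 kr × 19% = 91580 kr
  89700 kr × 25% = 22425 kr
  → 139085 kr
  Less childcare facility credit 87000 kr → 52085 kr

Excess of book-profits minimum tax over regular tax: 191358 kr − 52085 kr = 139273 kr.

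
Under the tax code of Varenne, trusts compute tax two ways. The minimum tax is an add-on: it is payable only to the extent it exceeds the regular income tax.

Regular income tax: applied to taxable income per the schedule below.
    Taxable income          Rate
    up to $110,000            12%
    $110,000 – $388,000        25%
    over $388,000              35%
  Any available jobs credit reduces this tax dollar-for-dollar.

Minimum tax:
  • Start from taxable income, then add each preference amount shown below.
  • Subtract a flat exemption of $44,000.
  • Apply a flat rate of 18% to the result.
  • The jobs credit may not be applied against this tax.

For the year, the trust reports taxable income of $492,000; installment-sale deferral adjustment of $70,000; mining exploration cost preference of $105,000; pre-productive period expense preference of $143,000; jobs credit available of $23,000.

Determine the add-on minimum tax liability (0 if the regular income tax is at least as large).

$41,780

Regular income tax:
  $110,000 × 12% = $13,200
  $278,000 × 25% = $69,500
  $104,000 × 35% = $36,400
  → $119,100
  Less jobs credit $23,000 → $96,100

Minimum tax:
  Adjusted income: $492,000 + $70,000 + $105,000 + $143,000 = $810,000
  Less exemption $44,000 → base $766,000
  $766,000 × 18% = $137,880

Excess of minimum tax over regular income tax: $137,880 − $96,100 = $41,780.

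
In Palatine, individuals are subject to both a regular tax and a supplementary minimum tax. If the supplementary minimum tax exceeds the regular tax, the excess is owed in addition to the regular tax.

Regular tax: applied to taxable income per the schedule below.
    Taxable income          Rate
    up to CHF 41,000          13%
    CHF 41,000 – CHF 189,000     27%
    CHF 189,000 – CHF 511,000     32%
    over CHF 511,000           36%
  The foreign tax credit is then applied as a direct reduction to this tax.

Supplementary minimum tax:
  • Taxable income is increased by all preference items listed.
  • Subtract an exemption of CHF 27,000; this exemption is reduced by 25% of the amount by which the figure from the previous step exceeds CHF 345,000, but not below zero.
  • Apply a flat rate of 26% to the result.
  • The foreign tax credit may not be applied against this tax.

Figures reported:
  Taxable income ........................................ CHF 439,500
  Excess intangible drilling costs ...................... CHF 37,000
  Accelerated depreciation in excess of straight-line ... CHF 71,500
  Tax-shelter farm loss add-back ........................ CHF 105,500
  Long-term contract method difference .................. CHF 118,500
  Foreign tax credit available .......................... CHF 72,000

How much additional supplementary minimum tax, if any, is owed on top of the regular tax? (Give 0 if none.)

Supplementary minimum tax:
  Adjusted income: CHF 439,500 + CHF 37,000 + CHF 71,500 + CHF 105,500 + CHF 118,500 = CHF 772,000
  Exemption: 25% × (CHF 772,000 − CHF 345,000) = CHF 106,750 ≥ CHF 27,000, so the exemption is fully phased out
  Base: CHF 772,000 − CHF 0 = CHF 772,000
  CHF 772,000 × 26% = CHF 200,720

Regular tax:
  CHF 41,000 × 13% = CHF 5,330
  CHF 148,000 × 27% = CHF 39,960
  CHF 250,500 × 32% = CHF 80,160
  → CHF 125,450
  Less foreign tax credit CHF 72,000 → CHF 53,450

Excess of supplementary minimum tax over regular tax: CHF 200,720 − CHF 53,450 = CHF 147,270.

CHF 147,270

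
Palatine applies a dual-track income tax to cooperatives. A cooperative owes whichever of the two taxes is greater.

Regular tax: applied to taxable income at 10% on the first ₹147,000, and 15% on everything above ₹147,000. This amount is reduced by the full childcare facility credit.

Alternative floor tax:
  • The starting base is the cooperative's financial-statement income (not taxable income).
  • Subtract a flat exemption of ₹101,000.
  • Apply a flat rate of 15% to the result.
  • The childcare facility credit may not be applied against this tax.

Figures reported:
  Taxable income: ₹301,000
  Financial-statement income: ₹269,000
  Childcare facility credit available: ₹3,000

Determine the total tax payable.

Alternative floor tax:
  Base (financial-statement income): ₹269,000
  Less exemption ₹101,000 → base ₹168,000
  ₹168,000 × 15% = ₹25,200

Regular tax:
  ₹147,000 × 10% = ₹14,700
  ₹154,000 × 15% = ₹23,100
  → ₹37,800
  Less childcare facility credit ₹3,000 → ₹34,800

₹34,800 > ₹25,200, so the regular tax governs.

₹34,800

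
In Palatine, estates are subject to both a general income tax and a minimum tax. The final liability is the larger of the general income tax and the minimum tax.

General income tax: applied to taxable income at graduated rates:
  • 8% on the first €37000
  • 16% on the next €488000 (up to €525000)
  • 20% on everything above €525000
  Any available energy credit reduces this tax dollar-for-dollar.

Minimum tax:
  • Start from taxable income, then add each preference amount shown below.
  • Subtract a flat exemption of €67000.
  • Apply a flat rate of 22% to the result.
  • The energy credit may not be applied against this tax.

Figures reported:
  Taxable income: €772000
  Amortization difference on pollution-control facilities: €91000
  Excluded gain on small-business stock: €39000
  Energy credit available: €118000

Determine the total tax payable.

€183700

Minimum tax:
  Adjusted income: €772000 + €91000 + €39000 = €902000
  Less exemption €67000 → base €835000
  €835000 × 22% = €183700

General income tax:
  €37000 × 8% = €2960
  €488000 × 16% = €78080
  €247000 × 20% = €49400
  → €130440
  Less energy credit €118000 → €12440

€183700 > €12440, so the minimum tax is the binding amount.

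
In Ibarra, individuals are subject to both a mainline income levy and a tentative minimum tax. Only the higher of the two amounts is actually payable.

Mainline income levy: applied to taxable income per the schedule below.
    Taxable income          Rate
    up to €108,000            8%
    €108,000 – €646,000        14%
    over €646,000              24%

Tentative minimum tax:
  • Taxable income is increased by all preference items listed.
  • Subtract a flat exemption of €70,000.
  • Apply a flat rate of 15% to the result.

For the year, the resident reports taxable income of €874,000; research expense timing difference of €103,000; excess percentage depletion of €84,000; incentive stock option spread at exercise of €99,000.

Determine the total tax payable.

€163,500

Tentative minimum tax:
  Adjusted income: €874,000 + €103,000 + €84,000 + €99,000 = €1,160,000
  Less exemption €70,000 → base €1,090,000
  €1,090,000 × 15% = €163,500

Mainline income levy:
  €108,000 × 8% = €8,640
  €538,000 × 14% = €75,320
  €228,000 × 24% = €54,720
  → €138,680

€163,500 > €138,680, so the tentative minimum tax is the binding amount.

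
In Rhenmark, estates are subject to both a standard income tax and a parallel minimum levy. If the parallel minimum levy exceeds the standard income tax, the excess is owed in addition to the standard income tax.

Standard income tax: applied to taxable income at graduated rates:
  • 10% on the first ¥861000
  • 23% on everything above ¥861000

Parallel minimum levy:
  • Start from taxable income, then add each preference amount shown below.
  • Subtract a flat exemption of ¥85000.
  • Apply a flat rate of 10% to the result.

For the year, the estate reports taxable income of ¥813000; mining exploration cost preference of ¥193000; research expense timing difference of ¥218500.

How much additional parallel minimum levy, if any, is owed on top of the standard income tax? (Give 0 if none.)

Standard income tax:
  ¥813000 × 10% = ¥81300

Parallel minimum levy:
  Adjusted income: ¥813000 + ¥193000 + ¥218500 = ¥1224500
  Less exemption ¥85000 → base ¥1139500
  ¥1139500 × 10% = ¥113950

Excess of parallel minimum levy over standard income tax: ¥113950 − ¥81300 = ¥32650.

¥32650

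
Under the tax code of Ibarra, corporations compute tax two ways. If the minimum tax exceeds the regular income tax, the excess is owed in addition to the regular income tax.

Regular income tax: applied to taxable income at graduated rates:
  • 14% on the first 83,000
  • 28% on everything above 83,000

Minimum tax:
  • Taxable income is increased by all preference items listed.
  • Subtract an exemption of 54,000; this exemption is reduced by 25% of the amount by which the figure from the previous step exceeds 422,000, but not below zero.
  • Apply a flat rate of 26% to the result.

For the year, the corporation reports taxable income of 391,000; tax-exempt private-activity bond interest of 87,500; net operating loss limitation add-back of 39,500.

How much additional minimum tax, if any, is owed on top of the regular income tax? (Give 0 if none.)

29,020

Minimum tax:
  Adjusted income: 391,000 + 87,500 + 39,500 = 518,000
  Exemption: 54,000 − 25% × (518,000 − 422,000) = 54,000 − 24,000 = 30,000
  Base: 518,000 − 30,000 = 488,000
  488,000 × 26% = 126,880

Regular income tax:
  83,000 × 14% = 11,620
  308,000 × 28% = 86,240
  → 97,860

Excess of minimum tax over regular income tax: 126,880 − 97,860 = 29,020.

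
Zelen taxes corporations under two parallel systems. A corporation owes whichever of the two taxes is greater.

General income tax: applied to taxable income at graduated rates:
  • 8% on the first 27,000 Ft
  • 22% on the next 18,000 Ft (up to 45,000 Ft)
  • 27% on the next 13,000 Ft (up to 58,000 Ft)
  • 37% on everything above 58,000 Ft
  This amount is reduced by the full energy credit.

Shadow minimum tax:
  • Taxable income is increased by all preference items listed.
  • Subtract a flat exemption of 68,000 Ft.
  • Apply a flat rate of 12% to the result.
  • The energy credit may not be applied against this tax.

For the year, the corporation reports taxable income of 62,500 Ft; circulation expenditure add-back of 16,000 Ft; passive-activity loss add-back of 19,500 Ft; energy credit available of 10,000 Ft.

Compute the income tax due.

Shadow minimum tax:
  Adjusted income: 62,500 Ft + 16,000 Ft + 19,500 Ft = 98,000 Ft
  Less exemption 68,000 Ft → base 30,000 Ft
  30,000 Ft × 12% = 3,600 Ft

General income tax:
  27,000 Ft × 8% = 2,160 Ft
  18,000 Ft × 22% = 3,960 Ft
  13,000 Ft × 27% = 3,510 Ft
  4,500 Ft × 37% = 1,665 Ft
  → 11,295 Ft
  Less energy credit 10,000 Ft → 1,295 Ft

3,600 Ft > 1,295 Ft, so the shadow minimum tax is the binding amount.

3,600 Ft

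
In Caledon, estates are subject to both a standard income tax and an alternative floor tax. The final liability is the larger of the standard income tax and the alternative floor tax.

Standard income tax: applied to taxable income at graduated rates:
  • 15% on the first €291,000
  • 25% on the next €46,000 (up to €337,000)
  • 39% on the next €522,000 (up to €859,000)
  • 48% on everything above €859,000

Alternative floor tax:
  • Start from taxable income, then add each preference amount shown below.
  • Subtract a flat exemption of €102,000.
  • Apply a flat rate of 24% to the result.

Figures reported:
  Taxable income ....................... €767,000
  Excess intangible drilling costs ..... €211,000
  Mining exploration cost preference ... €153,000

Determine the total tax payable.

€246,960

Standard income tax:
  €291,000 × 15% = €43,650
  €46,000 × 25% = €11,500
  €430,000 × 39% = €167,700
  → €222,850

Alternative floor tax:
  Adjusted income: €767,000 + €211,000 + €153,000 = €1,131,000
  Less exemption €102,000 → base €1,029,000
  €1,029,000 × 24% = €246,960

€246,960 > €222,850, so the alternative floor tax is the binding amount.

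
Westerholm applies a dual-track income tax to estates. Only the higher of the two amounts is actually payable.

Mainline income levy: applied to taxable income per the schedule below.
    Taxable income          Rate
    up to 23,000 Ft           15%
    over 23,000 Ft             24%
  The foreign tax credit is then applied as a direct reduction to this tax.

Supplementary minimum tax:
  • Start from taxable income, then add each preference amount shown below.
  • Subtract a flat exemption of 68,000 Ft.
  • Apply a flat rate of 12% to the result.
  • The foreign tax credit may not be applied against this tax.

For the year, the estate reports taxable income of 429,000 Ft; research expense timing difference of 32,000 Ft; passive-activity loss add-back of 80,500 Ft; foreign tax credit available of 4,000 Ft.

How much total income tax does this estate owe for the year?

Supplementary minimum tax:
  Adjusted income: 429,000 Ft + 32,000 Ft + 80,500 Ft = 541,500 Ft
  Less exemption 68,000 Ft → base 473,500 Ft
  473,500 Ft × 12% = 56,820 Ft

Mainline income levy:
  23,000 Ft × 15% = 3,450 Ft
  406,000 Ft × 24% = 97,440 Ft
  → 100,890 Ft
  Less foreign tax credit 4,000 Ft → 96,890 Ft

96,890 Ft > 56,820 Ft, so the mainline income levy governs.

96,890 Ft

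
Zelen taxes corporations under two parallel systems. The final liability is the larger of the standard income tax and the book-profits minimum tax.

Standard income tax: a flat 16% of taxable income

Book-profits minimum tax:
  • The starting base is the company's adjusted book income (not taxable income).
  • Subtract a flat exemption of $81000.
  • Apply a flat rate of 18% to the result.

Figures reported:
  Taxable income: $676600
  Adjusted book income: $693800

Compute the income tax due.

Book-profits minimum tax:
  Base (adjusted book income): $693800
  Less exemption $81000 → base $612800
  $612800 × 18% = $110304

Standard income tax:
  $676600 × 16% = $108256

$110304 > $108256, so the book-profits minimum tax is the binding amount.

$110304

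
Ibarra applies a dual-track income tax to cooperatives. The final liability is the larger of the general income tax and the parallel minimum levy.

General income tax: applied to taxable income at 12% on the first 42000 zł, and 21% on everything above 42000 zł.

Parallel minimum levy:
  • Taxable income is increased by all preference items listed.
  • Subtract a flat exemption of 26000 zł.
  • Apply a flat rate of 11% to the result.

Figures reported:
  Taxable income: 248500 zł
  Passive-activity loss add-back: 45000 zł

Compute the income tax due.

48405 zł

Parallel minimum levy:
  Adjusted income: 248500 zł + 45000 zł = 293500 zł
  Less exemption 26000 zł → base 267500 zł
  267500 zł × 11% = 29425 zł

General income tax:
  42000 zł × 12% = 5040 zł
  206500 zł × 21% = 43365 zł
  → 48405 zł

48405 zł > 29425 zł, so the general income tax governs.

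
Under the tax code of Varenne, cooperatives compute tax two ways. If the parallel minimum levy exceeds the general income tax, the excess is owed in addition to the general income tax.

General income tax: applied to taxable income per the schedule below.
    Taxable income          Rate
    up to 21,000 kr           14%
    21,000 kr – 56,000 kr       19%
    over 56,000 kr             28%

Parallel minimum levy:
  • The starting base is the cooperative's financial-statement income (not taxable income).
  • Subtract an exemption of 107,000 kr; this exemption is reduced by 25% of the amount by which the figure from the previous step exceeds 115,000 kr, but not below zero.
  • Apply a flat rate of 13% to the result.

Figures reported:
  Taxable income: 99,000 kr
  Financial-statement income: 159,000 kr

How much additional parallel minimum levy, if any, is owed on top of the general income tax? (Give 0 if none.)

0 kr

Parallel minimum levy:
  Base (financial-statement income): 159,000 kr
  Exemption: 107,000 kr − 25% × (159,000 kr − 115,000 kr) = 107,000 kr − 11,000 kr = 96,000 kr
  Base: 159,000 kr − 96,000 kr = 63,000 kr
  63,000 kr × 13% = 8,190 kr

General income tax:
  21,000 kr × 14% = 2,940 kr
  35,000 kr × 19% = 6,650 kr
  43,000 kr × 28% = 12,040 kr
  → 21,630 kr

8,190 kr ≤ 21,630 kr, so no add-on is due.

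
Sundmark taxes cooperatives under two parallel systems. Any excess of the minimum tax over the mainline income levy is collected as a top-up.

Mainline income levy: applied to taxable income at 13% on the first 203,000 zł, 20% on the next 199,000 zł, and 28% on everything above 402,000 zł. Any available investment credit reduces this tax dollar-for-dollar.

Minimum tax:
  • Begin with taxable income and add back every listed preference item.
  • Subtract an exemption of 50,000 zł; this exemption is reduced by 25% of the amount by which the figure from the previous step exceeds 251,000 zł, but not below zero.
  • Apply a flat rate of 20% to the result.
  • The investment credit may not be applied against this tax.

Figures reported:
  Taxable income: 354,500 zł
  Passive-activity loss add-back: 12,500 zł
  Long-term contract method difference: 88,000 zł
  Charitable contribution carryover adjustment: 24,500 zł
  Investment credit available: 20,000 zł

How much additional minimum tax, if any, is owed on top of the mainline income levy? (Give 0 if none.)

Minimum tax:
  Adjusted income: 354,500 zł + 12,500 zł + 88,000 zł + 24,500 zł = 479,500 zł
  Exemption: 25% × (479,500 zł − 251,000 zł) = 57,125 zł ≥ 50,000 zł, so the exemption is fully phased out
  Base: 479,500 zł − 0 zł = 479,500 zł
  479,500 zł × 20% = 95,900 zł

Mainline income levy:
  203,000 zł × 13% = 26,390 zł
  151,500 zł × 20% = 30,300 zł
  → 56,690 zł
  Less investment credit 20,000 zł → 36,690 zł

Excess of minimum tax over mainline income levy: 95,900 zł − 36,690 zł = 59,210 zł.

59,210 zł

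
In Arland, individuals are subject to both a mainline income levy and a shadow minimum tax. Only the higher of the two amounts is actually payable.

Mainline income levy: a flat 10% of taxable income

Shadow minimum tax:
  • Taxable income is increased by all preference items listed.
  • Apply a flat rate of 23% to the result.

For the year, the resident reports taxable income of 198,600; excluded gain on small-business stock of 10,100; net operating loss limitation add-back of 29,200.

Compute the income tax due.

Shadow minimum tax:
  Adjusted income: 198,600 + 10,100 + 29,200 = 237,900
  237,900 × 23% = 54,717

Mainline income levy:
  198,600 × 10% = 19,860

54,717 > 19,860, so the shadow minimum tax is the binding amount.

54,717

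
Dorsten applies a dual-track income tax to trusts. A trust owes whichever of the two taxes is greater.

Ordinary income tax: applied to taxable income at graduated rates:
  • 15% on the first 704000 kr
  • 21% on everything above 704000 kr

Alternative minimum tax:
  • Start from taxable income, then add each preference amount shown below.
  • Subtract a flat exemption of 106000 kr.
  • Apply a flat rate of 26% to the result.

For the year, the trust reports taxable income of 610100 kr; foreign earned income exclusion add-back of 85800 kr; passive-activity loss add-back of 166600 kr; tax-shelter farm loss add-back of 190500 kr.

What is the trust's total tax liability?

246220 kr

Alternative minimum tax:
  Adjusted income: 610100 kr + 85800 kr + 166600 kr + 190500 kr = 1053000 kr
  Less exemption 106000 kr → base 947000 kr
  947000 kr × 26% = 246220 kr

Ordinary income tax:
  610100 kr × 15% = 91515 kr

246220 kr > 91515 kr, so the alternative minimum tax is the binding amount.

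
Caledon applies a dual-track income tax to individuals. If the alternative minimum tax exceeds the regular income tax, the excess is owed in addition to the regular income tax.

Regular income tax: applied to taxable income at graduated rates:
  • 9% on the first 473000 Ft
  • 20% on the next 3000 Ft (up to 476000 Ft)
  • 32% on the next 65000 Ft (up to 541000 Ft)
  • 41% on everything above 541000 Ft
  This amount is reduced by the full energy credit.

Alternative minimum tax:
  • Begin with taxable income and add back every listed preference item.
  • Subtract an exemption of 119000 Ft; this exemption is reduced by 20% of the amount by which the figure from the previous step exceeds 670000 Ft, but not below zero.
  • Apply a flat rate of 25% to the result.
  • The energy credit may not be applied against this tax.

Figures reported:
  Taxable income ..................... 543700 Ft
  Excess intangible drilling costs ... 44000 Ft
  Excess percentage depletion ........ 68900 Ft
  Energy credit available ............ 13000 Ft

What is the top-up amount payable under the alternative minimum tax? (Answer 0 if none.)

82323 Ft

Regular income tax:
  473000 Ft × 9% = 42570 Ft
  3000 Ft × 20% = 600 Ft
  65000 Ft × 32% = 20800 Ft
  2700 Ft × 41% = 1107 Ft
  → 65077 Ft
  Less energy credit 13000 Ft → 52077 Ft

Alternative minimum tax:
  Adjusted income: 543700 Ft + 44000 Ft + 68900 Ft = 656600 Ft
  Exemption: 656600 Ft ≤ 670000 Ft, so full 119000 Ft applies
  Base: 656600 Ft − 119000 Ft = 537600 Ft
  537600 Ft × 25% = 134400 Ft

Excess of alternative minimum tax over regular income tax: 134400 Ft − 52077 Ft = 82323 Ft.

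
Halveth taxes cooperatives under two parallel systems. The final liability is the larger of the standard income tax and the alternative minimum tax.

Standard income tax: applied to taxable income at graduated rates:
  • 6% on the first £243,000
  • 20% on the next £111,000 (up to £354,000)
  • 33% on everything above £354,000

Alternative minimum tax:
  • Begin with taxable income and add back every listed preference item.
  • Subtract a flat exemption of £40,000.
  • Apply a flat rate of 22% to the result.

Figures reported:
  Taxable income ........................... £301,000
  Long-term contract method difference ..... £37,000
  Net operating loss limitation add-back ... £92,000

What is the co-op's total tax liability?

£85,800

Alternative minimum tax:
  Adjusted income: £301,000 + £37,000 + £92,000 = £430,000
  Less exemption £40,000 → base £390,000
  £390,000 × 22% = £85,800

Standard income tax:
  £243,000 × 6% = £14,580
  £58,000 × 20% = £11,600
  → £26,180

£85,800 > £26,180, so the alternative minimum tax is the binding amount.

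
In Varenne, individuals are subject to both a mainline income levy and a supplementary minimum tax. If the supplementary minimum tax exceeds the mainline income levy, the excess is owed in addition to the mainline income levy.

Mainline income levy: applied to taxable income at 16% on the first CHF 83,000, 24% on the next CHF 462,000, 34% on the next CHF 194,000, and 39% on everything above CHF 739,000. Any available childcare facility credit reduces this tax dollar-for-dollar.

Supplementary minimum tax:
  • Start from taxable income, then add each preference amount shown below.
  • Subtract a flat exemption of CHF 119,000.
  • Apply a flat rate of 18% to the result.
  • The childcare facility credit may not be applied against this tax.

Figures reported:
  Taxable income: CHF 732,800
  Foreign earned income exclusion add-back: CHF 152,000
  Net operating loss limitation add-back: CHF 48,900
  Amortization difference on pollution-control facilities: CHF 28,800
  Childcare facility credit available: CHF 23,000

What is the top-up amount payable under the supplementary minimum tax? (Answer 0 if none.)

Supplementary minimum tax:
  Adjusted income: CHF 732,800 + CHF 152,000 + CHF 48,900 + CHF 28,800 = CHF 962,500
  Less exemption CHF 119,000 → base CHF 843,500
  CHF 843,500 × 18% = CHF 151,830

Mainline income levy:
  CHF 83,000 × 16% = CHF 13,280
  CHF 462,000 × 24% = CHF 110,880
  CHF 187,800 × 34% = CHF 63,852
  → CHF 188,012
  Less childcare facility credit CHF 23,000 → CHF 165,012

CHF 151,830 ≤ CHF 165,012, so no add-on is due.

CHF 0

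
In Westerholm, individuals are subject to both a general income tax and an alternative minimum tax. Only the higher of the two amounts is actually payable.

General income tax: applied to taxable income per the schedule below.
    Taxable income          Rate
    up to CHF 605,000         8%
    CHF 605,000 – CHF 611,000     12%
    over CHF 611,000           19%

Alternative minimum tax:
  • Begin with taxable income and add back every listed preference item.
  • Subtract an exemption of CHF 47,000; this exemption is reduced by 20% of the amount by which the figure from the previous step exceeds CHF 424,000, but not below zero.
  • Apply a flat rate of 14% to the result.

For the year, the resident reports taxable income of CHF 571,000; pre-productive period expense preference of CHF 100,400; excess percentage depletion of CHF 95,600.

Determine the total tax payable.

Alternative minimum tax:
  Adjusted income: CHF 571,000 + CHF 100,400 + CHF 95,600 = CHF 767,000
  Exemption: 20% × (CHF 767,000 − CHF 424,000) = CHF 68,600 ≥ CHF 47,000, so the exemption is fully phased out
  Base: CHF 767,000 − CHF 0 = CHF 767,000
  CHF 767,000 × 14% = CHF 107,380

General income tax:
  CHF 571,000 × 8% = CHF 45,680

CHF 107,380 > CHF 45,680, so the alternative minimum tax is the binding amount.

CHF 107,380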